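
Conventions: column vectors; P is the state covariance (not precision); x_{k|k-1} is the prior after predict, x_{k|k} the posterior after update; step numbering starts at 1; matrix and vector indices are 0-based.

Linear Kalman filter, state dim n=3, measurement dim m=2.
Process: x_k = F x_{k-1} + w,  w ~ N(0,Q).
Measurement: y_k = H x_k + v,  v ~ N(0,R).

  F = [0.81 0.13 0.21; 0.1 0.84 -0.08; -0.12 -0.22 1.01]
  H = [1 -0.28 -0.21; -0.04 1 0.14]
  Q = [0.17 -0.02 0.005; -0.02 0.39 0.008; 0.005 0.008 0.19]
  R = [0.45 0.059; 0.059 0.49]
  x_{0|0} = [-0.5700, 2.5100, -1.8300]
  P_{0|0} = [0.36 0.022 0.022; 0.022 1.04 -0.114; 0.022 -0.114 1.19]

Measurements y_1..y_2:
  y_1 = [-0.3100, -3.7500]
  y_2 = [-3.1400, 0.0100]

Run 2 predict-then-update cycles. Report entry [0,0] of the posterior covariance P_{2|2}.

P_post[0,0] = 0.2996

step 1: x^-=[-0.5197, 2.1978, -2.3321]  P^-=[0.4821 0.0981 0.1961; 0.0981 1.1537 -0.3837; 0.1961 -0.3837 1.5059]  S=[0.9066 -0.1037; -0.1037 1.5565]  K=[0.4675 0.0994; -0.0793 0.6989; -0.0275 -0.1179]  nu=[0.3353, -5.6421]  x^+=[-0.9239, -1.7720, -1.6761]  P^+=[0.2783 0.0566 0.2200; 0.0566 0.3762 -0.2584; 0.2200 -0.2584 1.4843]
step 2: x^-=[-1.3307, -1.4468, -1.1921]  P^-=[0.4971 0.0054 0.4235; 0.0054 0.7085 -0.3912; 0.4235 -0.3912 1.7908]  S=[0.8547 -0.0461; -0.0461 1.1196]  K=[0.4790 0.0598; -0.0984 0.5796; 0.1765 -0.1333]  nu=[-2.4648, 1.5705]  x^+=[-2.4174, -0.2941, -1.8365]  P^+=[0.2996 0.0194 0.3577; 0.0194 0.3188 -0.2845; 0.3577 -0.2845 1.7421]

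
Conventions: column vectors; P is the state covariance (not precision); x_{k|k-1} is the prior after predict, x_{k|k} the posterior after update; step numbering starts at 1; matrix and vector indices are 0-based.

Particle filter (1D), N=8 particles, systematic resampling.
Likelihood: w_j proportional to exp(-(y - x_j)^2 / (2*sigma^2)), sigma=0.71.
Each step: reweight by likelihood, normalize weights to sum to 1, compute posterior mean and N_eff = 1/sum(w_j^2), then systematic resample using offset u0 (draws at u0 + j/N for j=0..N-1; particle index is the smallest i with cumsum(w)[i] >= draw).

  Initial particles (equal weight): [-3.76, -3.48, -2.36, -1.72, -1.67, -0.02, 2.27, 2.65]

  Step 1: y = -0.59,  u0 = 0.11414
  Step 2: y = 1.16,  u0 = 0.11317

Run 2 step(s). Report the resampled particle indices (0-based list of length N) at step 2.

step 1: w=[0.0000, 0.0002, 0.0327, 0.2063, 0.2302, 0.5303, 0.0002, 0.0000]  mean=-0.8273  Neff=2.6464  idx=[3, 3, 4, 5, 5, 5, 5, 5]
step 2: w=[0.0002, 0.0002, 0.0003, 0.1999, 0.1999, 0.1999, 0.1999, 0.1999]  mean=-0.0212  Neff=5.0071  idx=[3, 4, 4, 5, 6, 6, 7, 7]

resampled_idx = [3, 4, 4, 5, 6, 6, 7, 7]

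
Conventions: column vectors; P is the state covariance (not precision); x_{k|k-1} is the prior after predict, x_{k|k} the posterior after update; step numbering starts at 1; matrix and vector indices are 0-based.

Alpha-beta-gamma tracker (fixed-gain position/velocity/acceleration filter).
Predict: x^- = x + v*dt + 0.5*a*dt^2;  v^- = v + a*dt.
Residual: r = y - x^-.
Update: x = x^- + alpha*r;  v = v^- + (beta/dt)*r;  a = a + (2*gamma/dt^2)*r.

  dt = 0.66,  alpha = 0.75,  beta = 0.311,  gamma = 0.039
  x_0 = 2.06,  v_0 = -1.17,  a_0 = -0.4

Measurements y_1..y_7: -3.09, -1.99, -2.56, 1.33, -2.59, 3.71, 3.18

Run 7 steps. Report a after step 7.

a_post = 1.1815

step 1: x_pred=1.2007  r=-4.2907  x^+=-2.0173  v^+=-3.4558  a^+=-1.1683
step 2: x_pred=-4.5526  r=2.5626  x^+=-2.6307  v^+=-3.0194  a^+=-0.7094
step 3: x_pred=-4.7779  r=2.2179  x^+=-3.1145  v^+=-2.4425  a^+=-0.3123
step 4: x_pred=-4.7945  r=6.1245  x^+=-0.2011  v^+=0.2374  a^+=0.7844
step 5: x_pred=0.1264  r=-2.7164  x^+=-1.9109  v^+=-0.5249  a^+=0.2980
step 6: x_pred=-2.1924  r=5.9024  x^+=2.2344  v^+=2.4531  a^+=1.3549
step 7: x_pred=4.1485  r=-0.9685  x^+=3.4221  v^+=2.8909  a^+=1.1815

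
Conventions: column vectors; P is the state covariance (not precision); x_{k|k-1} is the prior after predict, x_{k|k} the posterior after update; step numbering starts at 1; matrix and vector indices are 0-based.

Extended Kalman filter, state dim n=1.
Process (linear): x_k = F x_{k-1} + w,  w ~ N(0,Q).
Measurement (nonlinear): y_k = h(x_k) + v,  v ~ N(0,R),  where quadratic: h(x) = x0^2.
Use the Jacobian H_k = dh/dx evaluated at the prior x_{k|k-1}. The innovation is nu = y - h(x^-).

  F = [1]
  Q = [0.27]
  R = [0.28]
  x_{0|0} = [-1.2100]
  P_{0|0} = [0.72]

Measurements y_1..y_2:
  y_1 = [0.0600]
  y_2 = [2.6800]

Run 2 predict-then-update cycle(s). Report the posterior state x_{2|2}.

x_post = [-1.7874]

step 1: x^-=[-1.2100]  P^-=[0.9900]  H_jac=[-2.4200]  S=[6.0778]  K=[-0.3942]  nu=[-1.4041]  x^+=[-0.6565]  P^+=[0.0456]
step 2: x^-=[-0.6565]  P^-=[0.3156]  H_jac=[-1.3130]  S=[0.8241]  K=[-0.5028]  nu=[2.2490]  x^+=[-1.7874]  P^+=[0.1072]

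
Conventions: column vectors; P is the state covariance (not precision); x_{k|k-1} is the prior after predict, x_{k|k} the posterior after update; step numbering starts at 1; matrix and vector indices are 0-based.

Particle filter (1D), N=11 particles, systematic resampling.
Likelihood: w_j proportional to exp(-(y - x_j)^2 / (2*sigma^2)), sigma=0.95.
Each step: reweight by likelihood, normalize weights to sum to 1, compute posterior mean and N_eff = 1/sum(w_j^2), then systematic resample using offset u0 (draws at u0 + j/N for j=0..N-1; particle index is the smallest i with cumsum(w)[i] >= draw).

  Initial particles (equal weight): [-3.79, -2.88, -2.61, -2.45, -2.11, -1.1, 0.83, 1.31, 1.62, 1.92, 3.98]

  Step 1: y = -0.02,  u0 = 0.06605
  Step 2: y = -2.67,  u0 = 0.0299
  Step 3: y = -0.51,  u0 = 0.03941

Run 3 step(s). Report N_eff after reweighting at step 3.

N_eff = 7.9652

step 1: w=[0.0002, 0.0052, 0.0117, 0.0182, 0.0427, 0.2517, 0.3219, 0.1803, 0.1083, 0.0597, 0.0001]  mean=0.3359  Neff=4.6056  idx=[4, 5, 5, 6, 6, 6, 6, 7, 7, 8, 9]
step 2: w=[0.6199, 0.1882, 0.1882, 0.0008, 0.0008, 0.0008, 0.0008, 0.0001, 0.0001, 0.0000, 0.0000]  mean=-1.7191  Neff=2.1969  idx=[0, 0, 0, 0, 0, 0, 0, 1, 1, 2, 2]
step 3: w=[0.0485, 0.0485, 0.0485, 0.0485, 0.0485, 0.0485, 0.0485, 0.1651, 0.1651, 0.1651, 0.1651]  mean=-1.4428  Neff=7.9652  idx=[0, 2, 4, 6, 7, 7, 8, 9, 9, 10, 10]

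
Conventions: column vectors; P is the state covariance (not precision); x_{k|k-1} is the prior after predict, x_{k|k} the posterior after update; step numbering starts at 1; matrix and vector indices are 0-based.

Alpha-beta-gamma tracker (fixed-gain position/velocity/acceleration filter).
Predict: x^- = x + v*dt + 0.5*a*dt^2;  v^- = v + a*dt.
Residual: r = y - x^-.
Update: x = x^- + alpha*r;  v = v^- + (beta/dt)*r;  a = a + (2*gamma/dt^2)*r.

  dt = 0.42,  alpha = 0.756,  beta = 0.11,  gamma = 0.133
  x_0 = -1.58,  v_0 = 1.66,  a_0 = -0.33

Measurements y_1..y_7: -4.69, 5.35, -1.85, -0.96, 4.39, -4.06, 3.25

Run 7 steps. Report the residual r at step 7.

resid = 5.5177

step 1: x_pred=-0.9119  r=-3.7781  x^+=-3.7681  v^+=0.5319  a^+=-6.0271
step 2: x_pred=-4.0763  r=9.4263  x^+=3.0500  v^+=0.4693  a^+=8.1872
step 3: x_pred=3.9692  r=-5.8192  x^+=-0.4301  v^+=2.3839  a^+=-0.5878
step 4: x_pred=0.5193  r=-1.4793  x^+=-0.5991  v^+=1.7496  a^+=-2.8184
step 5: x_pred=-0.1128  r=4.5028  x^+=3.2913  v^+=1.7451  a^+=3.9716
step 6: x_pred=4.3746  r=-8.4346  x^+=-2.0020  v^+=1.2041  a^+=-8.7472
step 7: x_pred=-2.2677  r=5.5177  x^+=1.9037  v^+=-1.0246  a^+=-0.4268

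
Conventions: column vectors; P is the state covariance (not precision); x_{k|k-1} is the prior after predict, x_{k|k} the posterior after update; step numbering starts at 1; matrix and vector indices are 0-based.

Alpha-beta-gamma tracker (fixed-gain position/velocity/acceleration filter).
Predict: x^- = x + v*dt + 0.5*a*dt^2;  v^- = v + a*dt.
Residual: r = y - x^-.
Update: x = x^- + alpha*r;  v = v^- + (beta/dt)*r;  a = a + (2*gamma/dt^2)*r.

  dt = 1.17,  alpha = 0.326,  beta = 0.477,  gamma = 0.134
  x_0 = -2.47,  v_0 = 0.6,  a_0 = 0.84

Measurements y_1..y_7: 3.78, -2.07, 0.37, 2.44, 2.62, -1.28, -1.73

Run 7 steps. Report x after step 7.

step 1: x_pred=-1.1931  r=4.9731  x^+=0.4282  v^+=3.6103  a^+=1.8136
step 2: x_pred=5.8935  r=-7.9635  x^+=3.2974  v^+=2.4855  a^+=0.2545
step 3: x_pred=6.3797  r=-6.0097  x^+=4.4205  v^+=0.3332  a^+=-0.9220
step 4: x_pred=4.1794  r=-1.7394  x^+=3.6123  v^+=-1.4547  a^+=-1.2626
step 5: x_pred=1.0462  r=1.5738  x^+=1.5593  v^+=-2.2902  a^+=-0.9544
step 6: x_pred=-1.7736  r=0.4936  x^+=-1.6127  v^+=-3.2057  a^+=-0.8578
step 7: x_pred=-5.9505  r=4.2205  x^+=-4.5746  v^+=-2.4887  a^+=-0.0315

x_post = -4.5746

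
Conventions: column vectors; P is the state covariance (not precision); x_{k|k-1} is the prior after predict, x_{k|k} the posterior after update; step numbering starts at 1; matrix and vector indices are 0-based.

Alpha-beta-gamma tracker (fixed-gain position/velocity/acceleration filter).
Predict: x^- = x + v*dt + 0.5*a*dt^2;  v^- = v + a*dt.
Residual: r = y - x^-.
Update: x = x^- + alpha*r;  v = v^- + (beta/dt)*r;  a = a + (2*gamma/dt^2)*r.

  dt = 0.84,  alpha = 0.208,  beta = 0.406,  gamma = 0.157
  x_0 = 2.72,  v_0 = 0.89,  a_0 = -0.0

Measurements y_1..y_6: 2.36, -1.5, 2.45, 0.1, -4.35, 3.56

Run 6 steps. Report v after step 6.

v_post = 2.6534

step 1: x_pred=3.4676  r=-1.1076  x^+=3.2372  v^+=0.3547  a^+=-0.4929
step 2: x_pred=3.3612  r=-4.8612  x^+=2.3501  v^+=-2.4090  a^+=-2.6562
step 3: x_pred=-0.6105  r=3.0605  x^+=0.0261  v^+=-3.1609  a^+=-1.2942
step 4: x_pred=-3.0857  r=3.1857  x^+=-2.4231  v^+=-2.7083  a^+=0.1235
step 5: x_pred=-4.6545  r=0.3045  x^+=-4.5912  v^+=-2.4574  a^+=0.2590
step 6: x_pred=-6.5640  r=10.1240  x^+=-4.4582  v^+=2.6534  a^+=4.7643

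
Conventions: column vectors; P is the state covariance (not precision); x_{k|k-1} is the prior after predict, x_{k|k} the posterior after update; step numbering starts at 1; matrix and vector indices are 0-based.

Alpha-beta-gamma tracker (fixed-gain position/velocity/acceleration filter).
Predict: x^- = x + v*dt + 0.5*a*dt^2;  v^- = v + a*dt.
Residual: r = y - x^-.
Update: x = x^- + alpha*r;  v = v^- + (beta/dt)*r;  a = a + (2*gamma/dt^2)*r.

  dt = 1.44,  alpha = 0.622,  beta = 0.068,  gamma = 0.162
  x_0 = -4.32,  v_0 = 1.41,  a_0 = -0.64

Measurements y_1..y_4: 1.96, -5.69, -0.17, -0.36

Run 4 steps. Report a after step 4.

step 1: x_pred=-2.9532  r=4.9132  x^+=0.1028  v^+=0.7204  a^+=0.1277
step 2: x_pred=1.2726  r=-6.9626  x^+=-3.0581  v^+=0.5755  a^+=-0.9602
step 3: x_pred=-3.2250  r=3.0550  x^+=-1.3248  v^+=-0.6630  a^+=-0.4829
step 4: x_pred=-2.7801  r=2.4201  x^+=-1.2748  v^+=-1.2440  a^+=-0.1047

a_post = -0.1047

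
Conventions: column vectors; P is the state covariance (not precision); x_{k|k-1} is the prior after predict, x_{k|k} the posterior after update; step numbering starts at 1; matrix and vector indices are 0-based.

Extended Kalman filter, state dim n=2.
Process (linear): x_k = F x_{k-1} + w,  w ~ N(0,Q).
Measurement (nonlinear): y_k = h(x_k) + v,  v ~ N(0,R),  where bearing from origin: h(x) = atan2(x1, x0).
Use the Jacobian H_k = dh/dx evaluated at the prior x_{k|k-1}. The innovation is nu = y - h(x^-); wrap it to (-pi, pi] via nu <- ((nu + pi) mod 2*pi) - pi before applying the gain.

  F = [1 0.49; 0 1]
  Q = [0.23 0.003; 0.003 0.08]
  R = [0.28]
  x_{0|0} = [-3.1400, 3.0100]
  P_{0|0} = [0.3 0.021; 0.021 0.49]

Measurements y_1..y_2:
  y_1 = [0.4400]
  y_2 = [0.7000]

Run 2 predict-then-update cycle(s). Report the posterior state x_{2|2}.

x_post = [1.5116, 3.8022]

step 1: x^-=[-1.6651, 3.0100]  P^-=[0.6682 0.2641; 0.2641 0.5700]  H_jac=[-0.2544 -0.1407]  S=[0.3534]  K=[-0.5861; -0.4170]  nu=[-1.6361]  x^+=[-0.7062, 3.6923]  P^+=[0.5468 0.1777; 0.1777 0.5085]
step 2: x^-=[1.1030, 3.6923]  P^-=[1.0731 0.4299; 0.4299 0.5885]  H_jac=[-0.2486 0.0743]  S=[0.3337]  K=[-0.7039; -0.1893]  nu=[-0.5805]  x^+=[1.5116, 3.8022]  P^+=[0.9078 0.3854; 0.3854 0.5766]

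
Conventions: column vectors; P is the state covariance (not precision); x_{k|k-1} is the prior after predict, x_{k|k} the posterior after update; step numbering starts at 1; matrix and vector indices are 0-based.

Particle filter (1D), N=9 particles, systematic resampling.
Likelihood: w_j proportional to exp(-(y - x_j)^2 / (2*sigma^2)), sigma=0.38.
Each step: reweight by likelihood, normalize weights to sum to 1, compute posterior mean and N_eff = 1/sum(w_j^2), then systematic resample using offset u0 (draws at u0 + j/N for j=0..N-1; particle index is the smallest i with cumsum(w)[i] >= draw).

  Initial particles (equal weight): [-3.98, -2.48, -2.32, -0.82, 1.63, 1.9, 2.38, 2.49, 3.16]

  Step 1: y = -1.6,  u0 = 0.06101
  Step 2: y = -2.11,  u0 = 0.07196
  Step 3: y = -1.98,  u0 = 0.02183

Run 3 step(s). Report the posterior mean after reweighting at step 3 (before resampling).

step 1: w=[0.0000, 0.1922, 0.4663, 0.3415, 0.0000, 0.0000, 0.0000, 0.0000, 0.0000]  mean=-1.8385  Neff=2.6953  idx=[1, 1, 2, 2, 2, 2, 3, 3, 3]
step 2: w=[0.1328, 0.1328, 0.1831, 0.1831, 0.1831, 0.1831, 0.0007, 0.0007, 0.0007]  mean=-2.3595  Neff=5.9041  idx=[0, 1, 2, 2, 3, 3, 4, 5, 5]
step 3: w=[0.0761, 0.0761, 0.1211, 0.1211, 0.1211, 0.1211, 0.1211, 0.1211, 0.1211]  mean=-2.3443  Neff=8.7511  idx=[0, 1, 2, 3, 4, 5, 6, 7, 8]

post_mean = -2.3443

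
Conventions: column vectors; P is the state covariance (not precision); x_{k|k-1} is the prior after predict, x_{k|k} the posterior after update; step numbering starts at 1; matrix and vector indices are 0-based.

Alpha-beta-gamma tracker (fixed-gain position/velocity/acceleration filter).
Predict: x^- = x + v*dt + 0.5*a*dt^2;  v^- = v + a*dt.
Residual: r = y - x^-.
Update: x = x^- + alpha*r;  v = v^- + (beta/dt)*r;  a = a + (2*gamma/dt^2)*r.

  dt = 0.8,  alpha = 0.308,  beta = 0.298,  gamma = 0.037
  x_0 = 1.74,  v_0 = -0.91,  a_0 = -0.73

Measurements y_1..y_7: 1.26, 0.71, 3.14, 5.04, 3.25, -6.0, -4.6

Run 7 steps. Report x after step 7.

step 1: x_pred=0.7784  r=0.4816  x^+=0.9267  v^+=-1.3146  a^+=-0.6743
step 2: x_pred=-0.3407  r=1.0507  x^+=-0.0171  v^+=-1.4627  a^+=-0.5528
step 3: x_pred=-1.3641  r=4.5041  x^+=0.0231  v^+=-0.2271  a^+=-0.0320
step 4: x_pred=-0.1688  r=5.2088  x^+=1.4355  v^+=1.6875  a^+=0.5702
step 5: x_pred=2.9680  r=0.2820  x^+=3.0549  v^+=2.2488  a^+=0.6028
step 6: x_pred=5.0468  r=-11.0468  x^+=1.6444  v^+=-1.3839  a^+=-0.6744
step 7: x_pred=0.3214  r=-4.9214  x^+=-1.1944  v^+=-3.7567  a^+=-1.2435

x_post = -1.1944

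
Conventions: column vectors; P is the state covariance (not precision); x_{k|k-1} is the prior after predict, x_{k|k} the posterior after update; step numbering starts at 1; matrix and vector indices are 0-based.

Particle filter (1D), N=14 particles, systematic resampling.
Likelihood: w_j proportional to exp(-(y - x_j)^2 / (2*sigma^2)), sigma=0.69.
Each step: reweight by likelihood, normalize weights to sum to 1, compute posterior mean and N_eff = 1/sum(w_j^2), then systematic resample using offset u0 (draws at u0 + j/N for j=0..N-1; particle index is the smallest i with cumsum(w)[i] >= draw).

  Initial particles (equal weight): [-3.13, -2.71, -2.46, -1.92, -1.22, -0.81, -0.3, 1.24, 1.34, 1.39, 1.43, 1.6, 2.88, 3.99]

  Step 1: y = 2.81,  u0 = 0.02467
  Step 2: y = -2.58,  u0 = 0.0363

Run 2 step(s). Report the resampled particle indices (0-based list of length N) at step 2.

resampled_idx = [0, 0, 0, 0, 0, 0, 0, 0, 0, 1, 1, 2, 2, 3]

step 1: w=[0.0000, 0.0000, 0.0000, 0.0000, 0.0000, 0.0000, 0.0000, 0.0401, 0.0551, 0.0641, 0.0722, 0.1146, 0.5304, 0.1235]  mean=2.5196  Neff=3.0894  idx=[7, 9, 10, 11, 11, 12, 12, 12, 12, 12, 12, 12, 13, 13]
step 2: w=[0.6250, 0.1832, 0.1310, 0.0304, 0.0304, 0.0000, 0.0000, 0.0000, 0.0000, 0.0000, 0.0000, 0.0000, 0.0000, 0.0000]  mean=1.3142  Neff=2.2561  idx=[0, 0, 0, 0, 0, 0, 0, 0, 0, 1, 1, 2, 2, 3]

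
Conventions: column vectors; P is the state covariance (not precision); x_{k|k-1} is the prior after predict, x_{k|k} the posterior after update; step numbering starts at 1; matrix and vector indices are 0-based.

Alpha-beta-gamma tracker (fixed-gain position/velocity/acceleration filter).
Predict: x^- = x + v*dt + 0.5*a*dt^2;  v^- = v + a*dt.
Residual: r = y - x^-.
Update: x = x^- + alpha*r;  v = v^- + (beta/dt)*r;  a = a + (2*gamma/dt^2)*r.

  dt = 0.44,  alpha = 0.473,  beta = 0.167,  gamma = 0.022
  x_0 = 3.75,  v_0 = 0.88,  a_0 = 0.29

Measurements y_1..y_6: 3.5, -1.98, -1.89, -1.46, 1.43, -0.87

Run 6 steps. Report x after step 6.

step 1: x_pred=4.1653  r=-0.6653  x^+=3.8506  v^+=0.7551  a^+=0.1388
step 2: x_pred=4.1963  r=-6.1763  x^+=1.2749  v^+=-1.5280  a^+=-1.2649
step 3: x_pred=0.4801  r=-2.3701  x^+=-0.6409  v^+=-2.9841  a^+=-1.8036
step 4: x_pred=-2.1285  r=0.6685  x^+=-1.8123  v^+=-3.5240  a^+=-1.6516
step 5: x_pred=-3.5227  r=4.9527  x^+=-1.1801  v^+=-2.3709  a^+=-0.5260
step 6: x_pred=-2.2742  r=1.4042  x^+=-1.6100  v^+=-2.0694  a^+=-0.2069

x_post = -1.6100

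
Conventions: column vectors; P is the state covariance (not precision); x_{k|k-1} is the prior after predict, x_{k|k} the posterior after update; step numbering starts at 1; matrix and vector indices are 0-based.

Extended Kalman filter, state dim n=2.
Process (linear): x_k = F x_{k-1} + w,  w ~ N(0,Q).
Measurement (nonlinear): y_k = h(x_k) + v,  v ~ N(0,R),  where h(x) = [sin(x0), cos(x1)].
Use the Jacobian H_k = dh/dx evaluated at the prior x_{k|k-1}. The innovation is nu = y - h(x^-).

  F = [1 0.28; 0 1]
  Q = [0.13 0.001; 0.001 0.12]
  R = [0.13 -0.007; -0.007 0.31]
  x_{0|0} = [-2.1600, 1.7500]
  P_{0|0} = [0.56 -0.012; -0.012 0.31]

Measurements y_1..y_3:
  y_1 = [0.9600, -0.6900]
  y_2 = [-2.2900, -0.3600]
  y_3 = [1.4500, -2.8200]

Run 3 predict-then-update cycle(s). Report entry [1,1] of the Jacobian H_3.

step 1: x^-=[-1.6700, 1.7500]  P^-=[0.7076 0.0758; 0.0758 0.4300]  H_jac=[-0.0990 0.0000; 0.0000 -0.9840]  S=[0.1369 0.0004; 0.0004 0.7263]  K=[-0.5115 -0.1024; -0.0532 -0.5825]  nu=[1.9551, -0.5118]  x^+=[-2.6175, 1.9441]  P^+=[0.6641 0.0286; 0.0286 0.1831]
step 2: x^-=[-2.0732, 1.9441]  P^-=[0.8245 0.0809; 0.0809 0.3031]  H_jac=[-0.4815 0.0000; 0.0000 -0.9311]  S=[0.3212 0.0293; 0.0293 0.5728]  K=[-1.2299 -0.0687; -0.0767 -0.4888]  nu=[-1.4136, 0.0047]  x^+=[-0.3350, 2.0503]  P^+=[0.3310 0.0136; 0.0136 0.1622]
step 3: x^-=[0.2391, 2.0503]  P^-=[0.4814 0.0600; 0.0600 0.2822]  H_jac=[0.9716 0.0000; 0.0000 -0.8872]  S=[0.5844 -0.0587; -0.0587 0.5321]  K=[0.7991 -0.0119; 0.0531 -0.4646]  nu=[1.2132, -2.3587]  x^+=[1.2366, 3.2106]  P^+=[0.1070 0.0105; 0.0105 0.1628]

H_jac[1,1] = -0.8872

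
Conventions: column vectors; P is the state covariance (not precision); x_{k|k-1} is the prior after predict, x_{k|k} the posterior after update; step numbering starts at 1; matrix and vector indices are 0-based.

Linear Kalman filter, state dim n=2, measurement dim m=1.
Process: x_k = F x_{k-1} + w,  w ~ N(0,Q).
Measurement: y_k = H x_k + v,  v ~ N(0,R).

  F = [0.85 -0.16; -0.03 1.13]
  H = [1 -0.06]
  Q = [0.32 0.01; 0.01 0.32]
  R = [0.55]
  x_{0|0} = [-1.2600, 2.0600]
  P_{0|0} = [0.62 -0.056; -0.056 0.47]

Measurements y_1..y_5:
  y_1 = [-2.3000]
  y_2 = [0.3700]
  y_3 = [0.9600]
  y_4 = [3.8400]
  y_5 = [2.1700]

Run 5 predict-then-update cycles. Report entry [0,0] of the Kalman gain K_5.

step 1: x^-=[-1.4006, 2.3656]  P^-=[0.7952 -0.1448; -0.1448 0.9245]  S=[1.3659]  K=[0.5885; -0.1467]  nu=[-0.7575]  x^+=[-1.8464, 2.4767]  P^+=[0.3221 -0.0270; -0.0270 0.8951]
step 2: x^-=[-1.9657, 2.8540]  P^-=[0.5829 -0.1861; -0.1861 1.4651]  S=[1.1606]  K=[0.5119; -0.2361]  nu=[2.5070]  x^+=[-0.6823, 2.2622]  P^+=[0.2788 -0.0458; -0.0458 1.4004]
step 3: x^-=[-0.9419, 2.5768]  P^-=[0.5698 -0.2945; -0.2945 2.1116]  S=[1.1627]  K=[0.5052; -0.3623]  nu=[2.0566]  x^+=[0.0971, 1.8317]  P^+=[0.2730 -0.0817; -0.0817 1.9590]
step 4: x^-=[-0.2106, 2.0669]  P^-=[0.5896 -0.4300; -0.4300 2.8272]  S=[1.2014]  K=[0.5122; -0.4991]  nu=[4.1746]  x^+=[1.9278, -0.0167]  P^+=[0.2744 -0.1229; -0.1229 2.5279]
step 5: x^-=[1.6413, -0.0767]  P^-=[0.6164 -0.5726; -0.5726 3.5564]  S=[1.2479]  K=[0.5215; -0.6299]  nu=[0.5241]  x^+=[1.9146, -0.4068]  P^+=[0.2770 -0.1628; -0.1628 3.0613]

K[0,0] = 0.5215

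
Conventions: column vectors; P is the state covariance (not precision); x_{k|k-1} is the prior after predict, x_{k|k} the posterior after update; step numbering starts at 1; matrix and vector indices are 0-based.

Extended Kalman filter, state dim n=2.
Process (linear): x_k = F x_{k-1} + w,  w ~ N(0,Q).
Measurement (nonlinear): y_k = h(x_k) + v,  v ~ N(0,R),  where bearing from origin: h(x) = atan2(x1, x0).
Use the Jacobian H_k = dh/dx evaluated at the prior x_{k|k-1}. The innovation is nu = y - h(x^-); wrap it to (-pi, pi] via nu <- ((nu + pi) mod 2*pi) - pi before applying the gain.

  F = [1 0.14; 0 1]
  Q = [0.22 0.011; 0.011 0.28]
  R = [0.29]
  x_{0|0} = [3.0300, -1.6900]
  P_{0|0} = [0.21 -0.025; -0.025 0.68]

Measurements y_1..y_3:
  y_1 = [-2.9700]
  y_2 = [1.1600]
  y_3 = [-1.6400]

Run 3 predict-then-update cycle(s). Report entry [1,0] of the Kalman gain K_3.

K[1,0] = 0.7722

step 1: x^-=[2.7934, -1.6900]  P^-=[0.4363 0.0812; 0.0812 0.9600]  H_jac=[0.1585 0.2621]  S=[0.3736]  K=[0.2421; 0.7078]  nu=[-2.4259]  x^+=[2.2061, -3.4070]  P^+=[0.4144 0.0172; 0.0172 0.7728]
step 2: x^-=[1.7291, -3.4070]  P^-=[0.6544 0.1364; 0.1364 1.0528]  H_jac=[0.2334 0.1185]  S=[0.3480]  K=[0.4854; 0.4499]  nu=[2.2612]  x^+=[2.8266, -2.3898]  P^+=[0.5724 0.0604; 0.0604 0.9824]
step 3: x^-=[2.4920, -2.3898]  P^-=[0.8286 0.2089; 0.2089 1.2624]  H_jac=[0.2005 0.2090]  S=[0.3960]  K=[0.5298; 0.7722]  nu=[-0.8755]  x^+=[2.0282, -3.0659]  P^+=[0.7174 0.0469; 0.0469 1.0263]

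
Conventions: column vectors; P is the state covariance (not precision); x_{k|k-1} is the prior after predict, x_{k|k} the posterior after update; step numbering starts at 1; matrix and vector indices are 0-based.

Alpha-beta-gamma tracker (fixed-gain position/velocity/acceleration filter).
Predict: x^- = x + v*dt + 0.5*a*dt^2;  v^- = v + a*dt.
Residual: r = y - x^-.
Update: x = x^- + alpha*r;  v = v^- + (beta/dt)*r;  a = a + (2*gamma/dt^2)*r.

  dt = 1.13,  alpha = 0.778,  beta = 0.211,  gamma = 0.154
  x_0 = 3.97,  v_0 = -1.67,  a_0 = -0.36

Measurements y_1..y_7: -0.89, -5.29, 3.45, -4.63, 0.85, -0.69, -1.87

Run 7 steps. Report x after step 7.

step 1: x_pred=1.8531  r=-2.7431  x^+=-0.2810  v^+=-2.5890  a^+=-1.0217
step 2: x_pred=-3.8589  r=-1.4311  x^+=-4.9723  v^+=-4.0107  a^+=-1.3668
step 3: x_pred=-10.3770  r=13.8270  x^+=0.3804  v^+=-2.9734  a^+=1.9684
step 4: x_pred=-1.7228  r=-2.9072  x^+=-3.9846  v^+=-1.2920  a^+=1.2671
step 5: x_pred=-4.6355  r=5.4855  x^+=-0.3678  v^+=1.1642  a^+=2.5903
step 6: x_pred=2.6015  r=-3.2915  x^+=0.0407  v^+=3.4766  a^+=1.7963
step 7: x_pred=5.1161  r=-6.9861  x^+=-0.3191  v^+=4.2020  a^+=0.1112

x_post = -0.3191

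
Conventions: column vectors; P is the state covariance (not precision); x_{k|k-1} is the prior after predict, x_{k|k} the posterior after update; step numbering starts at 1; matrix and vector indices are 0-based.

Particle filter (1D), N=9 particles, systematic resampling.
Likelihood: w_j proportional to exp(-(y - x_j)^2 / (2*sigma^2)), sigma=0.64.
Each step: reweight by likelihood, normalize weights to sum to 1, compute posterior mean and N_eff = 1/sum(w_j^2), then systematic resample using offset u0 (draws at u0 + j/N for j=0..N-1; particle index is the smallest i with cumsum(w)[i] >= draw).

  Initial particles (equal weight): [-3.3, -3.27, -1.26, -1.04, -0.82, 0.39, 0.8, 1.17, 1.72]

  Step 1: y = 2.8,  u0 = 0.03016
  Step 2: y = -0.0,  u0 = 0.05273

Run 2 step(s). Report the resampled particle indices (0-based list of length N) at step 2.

resampled_idx = [0, 0, 0, 1, 1, 1, 3, 5, 7]

step 1: w=[0.0000, 0.0000, 0.0000, 0.0000, 0.0000, 0.0029, 0.0263, 0.1354, 0.8354]  mean=1.6175  Neff=1.3948  idx=[7, 7, 8, 8, 8, 8, 8, 8, 8]
step 2: w=[0.3327, 0.3327, 0.0478, 0.0478, 0.0478, 0.0478, 0.0478, 0.0478, 0.0478]  mean=1.3540  Neff=4.2126  idx=[0, 0, 0, 1, 1, 1, 3, 5, 7]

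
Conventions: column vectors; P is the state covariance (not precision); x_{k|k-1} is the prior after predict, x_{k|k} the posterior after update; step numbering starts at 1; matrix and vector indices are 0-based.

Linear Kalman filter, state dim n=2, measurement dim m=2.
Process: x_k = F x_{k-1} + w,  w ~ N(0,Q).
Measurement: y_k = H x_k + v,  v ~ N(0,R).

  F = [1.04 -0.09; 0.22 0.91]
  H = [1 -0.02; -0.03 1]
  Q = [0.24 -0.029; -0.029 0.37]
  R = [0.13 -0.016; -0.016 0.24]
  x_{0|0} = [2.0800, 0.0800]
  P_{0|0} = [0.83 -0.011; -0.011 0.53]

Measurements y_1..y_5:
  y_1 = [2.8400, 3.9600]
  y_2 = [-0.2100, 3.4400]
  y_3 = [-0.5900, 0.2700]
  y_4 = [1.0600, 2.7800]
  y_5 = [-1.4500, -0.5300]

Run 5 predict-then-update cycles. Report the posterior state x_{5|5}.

x_post = [-0.9158, 0.3270]

step 1: x^-=[2.1560, 0.5304]  P^-=[1.1441 0.1073; 0.1073 0.8447]  S=[1.2701 0.0402; 0.0402 1.0793]  K=[0.8980 0.0342; 0.0466 0.7779]  nu=[0.6946, 3.4943]  x^+=[2.8993, 3.2810]  P^+=[0.1161 -0.0027; -0.0027 0.1859]
step 2: x^-=[2.7200, 3.6236]  P^-=[0.3676 -0.0201; -0.0201 0.5285]  S=[0.4986 -0.0577; -0.0577 0.7700]  K=[0.7398 0.0150; 0.0182 0.6885]  nu=[-2.8575, -0.1020]  x^+=[0.6045, 3.5015]  P^+=[0.0958 -0.0054; -0.0054 0.1648]
step 3: x^-=[0.3135, 3.3193]  P^-=[0.3460 -0.0255; -0.0255 0.5089]  S=[0.4772 -0.0621; -0.0621 0.7508]  K=[0.7277 0.0124; 0.0137 0.6800]  nu=[-0.8371, -3.0399]  x^+=[-0.3332, 1.2406]  P^+=[0.0943 -0.0058; -0.0058 0.1628]
step 4: x^-=[-0.4582, 1.0557]  P^-=[0.3444 -0.0262; -0.0262 0.5070]  S=[0.4756 -0.0627; -0.0627 0.7489]  K=[0.7267 0.0121; 0.0131 0.6792]  nu=[1.5393, 1.7106]  x^+=[0.6811, 2.2377]  P^+=[0.0942 -0.0059; -0.0059 0.1626]
step 5: x^-=[0.5070, 2.1861]  P^-=[0.3443 -0.0262; -0.0262 0.5069]  S=[0.4755 -0.0627; -0.0627 0.7487]  K=[0.7267 0.0120; 0.0131 0.6791]  nu=[-1.9132, -2.7009]  x^+=[-0.9158, 0.3270]  P^+=[0.0942 -0.0059; -0.0059 0.1626]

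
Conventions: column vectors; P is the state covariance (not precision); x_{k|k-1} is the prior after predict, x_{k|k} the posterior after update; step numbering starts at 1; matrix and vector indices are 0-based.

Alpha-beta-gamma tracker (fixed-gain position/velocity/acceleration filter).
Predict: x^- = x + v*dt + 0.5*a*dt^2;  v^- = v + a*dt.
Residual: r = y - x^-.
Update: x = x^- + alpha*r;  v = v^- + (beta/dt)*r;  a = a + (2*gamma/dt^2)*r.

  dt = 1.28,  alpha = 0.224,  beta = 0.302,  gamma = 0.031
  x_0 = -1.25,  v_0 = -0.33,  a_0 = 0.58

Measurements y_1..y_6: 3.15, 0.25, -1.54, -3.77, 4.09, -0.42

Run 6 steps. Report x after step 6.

x_post = 2.5411

step 1: x_pred=-1.1973  r=4.3473  x^+=-0.2235  v^+=1.4381  a^+=0.7445
step 2: x_pred=2.2272  r=-1.9772  x^+=1.7843  v^+=1.9246  a^+=0.6697
step 3: x_pred=4.7963  r=-6.3363  x^+=3.3770  v^+=1.2868  a^+=0.4299
step 4: x_pred=5.3763  r=-9.1463  x^+=3.3275  v^+=-0.3209  a^+=0.0838
step 5: x_pred=2.9854  r=1.1046  x^+=3.2329  v^+=0.0470  a^+=0.1256
step 6: x_pred=3.3959  r=-3.8159  x^+=2.5411  v^+=-0.6926  a^+=-0.0188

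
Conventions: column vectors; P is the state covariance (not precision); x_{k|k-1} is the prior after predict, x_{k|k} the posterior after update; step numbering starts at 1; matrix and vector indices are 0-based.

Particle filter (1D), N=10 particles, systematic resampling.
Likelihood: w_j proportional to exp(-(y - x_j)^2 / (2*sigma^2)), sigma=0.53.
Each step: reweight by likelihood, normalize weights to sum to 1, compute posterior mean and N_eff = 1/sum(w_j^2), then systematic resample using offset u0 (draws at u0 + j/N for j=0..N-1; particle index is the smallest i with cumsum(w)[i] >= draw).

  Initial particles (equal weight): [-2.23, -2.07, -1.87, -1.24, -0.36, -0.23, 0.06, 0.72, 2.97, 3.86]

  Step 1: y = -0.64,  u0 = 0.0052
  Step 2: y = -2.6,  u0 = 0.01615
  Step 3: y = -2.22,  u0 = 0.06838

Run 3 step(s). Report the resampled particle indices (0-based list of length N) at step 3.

resampled_idx = [0, 1, 2, 3, 4, 5, 6, 7, 7, 8]

step 1: w=[0.0041, 0.0097, 0.0251, 0.1953, 0.3223, 0.2748, 0.1549, 0.0138, 0.0000, 0.0000]  mean=-0.4784  Neff=4.1244  idx=[1, 3, 3, 4, 4, 4, 5, 5, 5, 6]
step 2: w=[0.8901, 0.0545, 0.0545, 0.0002, 0.0002, 0.0002, 0.0001, 0.0001, 0.0001, 0.0000]  mean=-1.9781  Neff=1.2527  idx=[0, 0, 0, 0, 0, 0, 0, 0, 0, 1]
step 3: w=[0.1088, 0.1088, 0.1088, 0.1088, 0.1088, 0.1088, 0.1088, 0.1088, 0.1088, 0.0205]  mean=-2.0530  Neff=9.3438  idx=[0, 1, 2, 3, 4, 5, 6, 7, 7, 8]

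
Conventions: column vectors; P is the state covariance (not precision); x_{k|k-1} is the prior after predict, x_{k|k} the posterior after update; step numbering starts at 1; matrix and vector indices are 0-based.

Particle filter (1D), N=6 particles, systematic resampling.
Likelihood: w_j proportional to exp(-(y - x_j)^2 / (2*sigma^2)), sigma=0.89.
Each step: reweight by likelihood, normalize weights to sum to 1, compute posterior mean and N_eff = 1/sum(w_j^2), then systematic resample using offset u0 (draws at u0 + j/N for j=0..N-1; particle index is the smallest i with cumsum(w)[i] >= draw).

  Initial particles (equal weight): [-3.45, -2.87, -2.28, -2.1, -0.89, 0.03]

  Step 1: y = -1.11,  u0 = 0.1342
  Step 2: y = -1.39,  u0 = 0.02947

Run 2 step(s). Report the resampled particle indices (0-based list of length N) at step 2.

step 1: w=[0.0124, 0.0556, 0.1657, 0.2118, 0.3814, 0.1731]  mean=-1.3593  Neff=3.9847  idx=[2, 3, 4, 4, 4, 5]
step 2: w=[0.1452, 0.1742, 0.2045, 0.2045, 0.2045, 0.0671]  mean=-1.2410  Neff=5.5127  idx=[0, 1, 2, 3, 3, 4]

resampled_idx = [0, 1, 2, 3, 3, 4]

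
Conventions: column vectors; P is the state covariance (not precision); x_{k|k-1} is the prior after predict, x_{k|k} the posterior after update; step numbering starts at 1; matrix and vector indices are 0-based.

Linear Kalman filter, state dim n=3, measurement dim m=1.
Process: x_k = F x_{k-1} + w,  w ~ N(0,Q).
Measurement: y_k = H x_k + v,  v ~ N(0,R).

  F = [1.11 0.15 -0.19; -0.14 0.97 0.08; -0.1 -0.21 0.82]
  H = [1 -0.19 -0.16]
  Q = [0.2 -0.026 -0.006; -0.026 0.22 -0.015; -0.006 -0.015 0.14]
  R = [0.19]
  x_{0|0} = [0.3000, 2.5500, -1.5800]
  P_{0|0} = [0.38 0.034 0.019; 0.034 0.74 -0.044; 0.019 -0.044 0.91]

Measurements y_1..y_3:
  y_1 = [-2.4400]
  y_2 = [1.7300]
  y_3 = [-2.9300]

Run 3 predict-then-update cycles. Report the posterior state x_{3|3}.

step 1: x^-=[1.0157, 2.3051, -1.8611]  P^-=[0.7235 0.0545 -0.2112; 0.0545 0.9130 -0.1396; -0.2112 -0.1396 0.8018]  S=[1.0054]  K=[0.7429; -0.0962; -0.3113]  nu=[-3.3155]  x^+=[-1.4475, 2.6239, -0.8290]  P^+=[0.1686 0.1263 0.0213; 0.1263 0.9038 -0.1697; 0.0213 -0.1697 0.7044]
step 2: x^-=[-1.0557, 2.6816, -1.0861]  P^-=[0.4962 0.2336 -0.2021; 0.2336 1.0170 -0.2938; -0.2021 -0.2938 0.7154]  S=[0.6993]  K=[0.6924; 0.1250; -0.3729]  nu=[3.1214]  x^+=[1.1055, 3.0717, -2.2500]  P^+=[0.1610 0.1731 -0.0216; 0.1731 1.0061 -0.2612; -0.0216 -0.2612 0.6182]
step 3: x^-=[2.1153, 2.6447, -2.6006]  P^-=[0.5249 0.3112 -0.2574; 0.3112 1.0867 -0.3896; -0.2574 -0.3896 0.7024]  S=[0.7126]  K=[0.7115; 0.2345; -0.4151]  nu=[-4.9589]  x^+=[-1.4129, 1.4818, -0.5421]  P^+=[0.1642 0.1923 -0.0470; 0.1923 1.0475 -0.3202; -0.0470 -0.3202 0.5796]

x_post = [-1.4129, 1.4818, -0.5421]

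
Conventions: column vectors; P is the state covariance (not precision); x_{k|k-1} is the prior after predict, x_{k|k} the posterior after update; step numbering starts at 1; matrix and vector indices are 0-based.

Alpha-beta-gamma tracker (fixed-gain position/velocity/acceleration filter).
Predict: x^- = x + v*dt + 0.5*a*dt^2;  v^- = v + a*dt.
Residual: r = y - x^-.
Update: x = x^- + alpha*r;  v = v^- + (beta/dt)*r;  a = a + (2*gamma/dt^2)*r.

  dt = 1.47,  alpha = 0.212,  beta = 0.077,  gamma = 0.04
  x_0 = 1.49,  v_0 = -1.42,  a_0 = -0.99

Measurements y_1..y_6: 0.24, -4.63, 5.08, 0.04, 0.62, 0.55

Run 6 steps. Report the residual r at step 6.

resid = 16.4598

step 1: x_pred=-1.6670  r=1.9070  x^+=-1.2628  v^+=-2.7754  a^+=-0.9194
step 2: x_pred=-6.3360  r=1.7060  x^+=-5.9743  v^+=-4.0376  a^+=-0.8562
step 3: x_pred=-12.8346  r=17.9146  x^+=-9.0367  v^+=-4.3578  a^+=-0.1930
step 4: x_pred=-15.6513  r=15.6913  x^+=-12.3248  v^+=-3.8197  a^+=0.3879
step 5: x_pred=-17.5205  r=18.1405  x^+=-13.6747  v^+=-2.2992  a^+=1.0595
step 6: x_pred=-15.9098  r=16.4598  x^+=-12.4204  v^+=0.1204  a^+=1.6689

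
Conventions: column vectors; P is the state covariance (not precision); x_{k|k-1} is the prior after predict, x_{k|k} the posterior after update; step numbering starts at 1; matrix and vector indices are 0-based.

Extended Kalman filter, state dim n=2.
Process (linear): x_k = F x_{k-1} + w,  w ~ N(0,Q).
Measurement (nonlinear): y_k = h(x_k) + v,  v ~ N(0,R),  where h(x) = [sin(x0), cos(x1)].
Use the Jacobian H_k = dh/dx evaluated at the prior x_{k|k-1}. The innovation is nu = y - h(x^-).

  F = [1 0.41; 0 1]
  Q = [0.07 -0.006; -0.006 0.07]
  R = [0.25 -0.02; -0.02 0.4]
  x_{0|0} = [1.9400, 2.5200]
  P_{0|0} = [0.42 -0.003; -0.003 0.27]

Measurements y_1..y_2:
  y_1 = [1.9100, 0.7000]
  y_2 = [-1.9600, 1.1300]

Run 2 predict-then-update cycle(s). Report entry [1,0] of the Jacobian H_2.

H_jac[1,0] = 0.0000

step 1: x^-=[2.9732, 2.5200]  P^-=[0.5329 0.1017; 0.1017 0.3400]  H_jac=[-0.9859 0.0000; 0.0000 -0.5823]  S=[0.7680 0.0384; 0.0384 0.5153]  K=[-0.6809 -0.0642; -0.1118 -0.3759]  nu=[1.7424, 1.5130]  x^+=[1.6896, 1.7565]  P^+=[0.1714 0.0207; 0.0207 0.2544]
step 2: x^-=[2.4098, 1.7565]  P^-=[0.3011 0.1190; 0.1190 0.3244]  H_jac=[-0.7440 0.0000; 0.0000 -0.9828]  S=[0.4167 0.0670; 0.0670 0.7133]  K=[-0.5191 -0.1152; -0.1428 -0.4335]  nu=[-2.6282, 1.3147]  x^+=[3.6227, 1.5618]  P^+=[0.1713 0.0363; 0.0363 0.1735]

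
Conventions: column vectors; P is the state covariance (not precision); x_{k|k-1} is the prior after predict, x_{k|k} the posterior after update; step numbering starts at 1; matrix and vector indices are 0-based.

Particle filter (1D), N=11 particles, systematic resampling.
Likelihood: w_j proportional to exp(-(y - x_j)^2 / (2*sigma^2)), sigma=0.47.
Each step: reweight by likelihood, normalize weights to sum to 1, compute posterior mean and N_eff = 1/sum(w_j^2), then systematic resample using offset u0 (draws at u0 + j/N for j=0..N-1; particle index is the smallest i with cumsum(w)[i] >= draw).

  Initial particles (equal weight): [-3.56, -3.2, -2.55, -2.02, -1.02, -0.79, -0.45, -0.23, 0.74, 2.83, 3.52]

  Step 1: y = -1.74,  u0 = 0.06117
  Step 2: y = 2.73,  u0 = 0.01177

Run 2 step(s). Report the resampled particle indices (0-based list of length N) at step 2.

resampled_idx = [7, 10, 10, 10, 10, 10, 10, 10, 10, 10, 10]

step 1: w=[0.0004, 0.0052, 0.1470, 0.5437, 0.2008, 0.0842, 0.0150, 0.0037, 0.0000, 0.0000, 0.0000]  mean=-1.7700  Neff=2.7408  idx=[2, 2, 3, 3, 3, 3, 3, 4, 4, 4, 5]
step 2: w=[0.0000, 0.0000, 0.0000, 0.0000, 0.0000, 0.0000, 0.0000, 0.0213, 0.0213, 0.0213, 0.9362]  mean=-0.8047  Neff=1.1392  idx=[7, 10, 10, 10, 10, 10, 10, 10, 10, 10, 10]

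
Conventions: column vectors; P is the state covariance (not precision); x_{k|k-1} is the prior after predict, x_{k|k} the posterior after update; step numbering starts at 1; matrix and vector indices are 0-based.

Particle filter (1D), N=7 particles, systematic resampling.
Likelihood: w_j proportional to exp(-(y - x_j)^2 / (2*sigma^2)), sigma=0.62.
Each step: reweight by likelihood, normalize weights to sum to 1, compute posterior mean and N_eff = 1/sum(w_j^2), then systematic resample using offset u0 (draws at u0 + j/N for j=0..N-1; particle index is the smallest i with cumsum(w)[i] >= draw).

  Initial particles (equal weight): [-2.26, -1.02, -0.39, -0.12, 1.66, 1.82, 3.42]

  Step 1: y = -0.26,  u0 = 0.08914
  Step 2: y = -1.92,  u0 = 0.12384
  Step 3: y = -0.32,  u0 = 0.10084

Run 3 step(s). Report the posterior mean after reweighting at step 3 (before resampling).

step 1: w=[0.0023, 0.1932, 0.4006, 0.3992, 0.0034, 0.0015, 0.0000]  mean=-0.3979  Neff=2.8003  idx=[1, 2, 2, 2, 3, 3, 3]
step 2: w=[0.6507, 0.0888, 0.0888, 0.0888, 0.0276, 0.0276, 0.0276]  mean=-0.7776  Neff=2.2252  idx=[0, 0, 0, 0, 1, 3, 6]
step 3: w=[0.1047, 0.1047, 0.1047, 0.1047, 0.1967, 0.1967, 0.1879]  mean=-0.6030  Neff=6.3888  idx=[0, 2, 3, 4, 5, 6, 6]

post_mean = -0.6030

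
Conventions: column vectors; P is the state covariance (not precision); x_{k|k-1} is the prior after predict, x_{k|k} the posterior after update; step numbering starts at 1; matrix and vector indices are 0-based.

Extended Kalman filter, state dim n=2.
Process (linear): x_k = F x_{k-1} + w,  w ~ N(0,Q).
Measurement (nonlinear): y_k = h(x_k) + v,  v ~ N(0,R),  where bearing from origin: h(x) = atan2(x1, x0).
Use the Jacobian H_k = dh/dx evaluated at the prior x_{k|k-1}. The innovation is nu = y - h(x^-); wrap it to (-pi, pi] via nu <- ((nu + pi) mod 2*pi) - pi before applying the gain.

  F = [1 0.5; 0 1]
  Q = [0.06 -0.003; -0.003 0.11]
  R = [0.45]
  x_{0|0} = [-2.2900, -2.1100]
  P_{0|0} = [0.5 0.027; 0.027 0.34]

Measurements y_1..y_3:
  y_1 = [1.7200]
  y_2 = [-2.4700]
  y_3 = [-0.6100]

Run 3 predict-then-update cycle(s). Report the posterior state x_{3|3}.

x_post = [-5.4797, -2.1864]

step 1: x^-=[-3.3450, -2.1100]  P^-=[0.6720 0.1940; 0.1940 0.4500]  H_jac=[0.1349 -0.2139]  S=[0.4716]  K=[0.1042; -0.1486]  nu=[-1.9843]  x^+=[-3.5519, -1.8152]  P^+=[0.6669 0.2013; 0.2013 0.4396]
step 2: x^-=[-4.4595, -1.8152]  P^-=[1.0381 0.4181; 0.4181 0.5496]  H_jac=[0.0783 -0.1924]  S=[0.4641]  K=[0.0018; -0.1573]  nu=[0.2850]  x^+=[-4.4589, -1.8600]  P^+=[1.0381 0.4182; 0.4182 0.5381]
step 3: x^-=[-5.3889, -1.8600]  P^-=[1.6508 0.6843; 0.6843 0.6481]  H_jac=[0.0572 -0.1658]  S=[0.4602]  K=[-0.0412; -0.1484]  nu=[2.1992]  x^+=[-5.4797, -2.1864]  P^+=[1.6501 0.6815; 0.6815 0.6380]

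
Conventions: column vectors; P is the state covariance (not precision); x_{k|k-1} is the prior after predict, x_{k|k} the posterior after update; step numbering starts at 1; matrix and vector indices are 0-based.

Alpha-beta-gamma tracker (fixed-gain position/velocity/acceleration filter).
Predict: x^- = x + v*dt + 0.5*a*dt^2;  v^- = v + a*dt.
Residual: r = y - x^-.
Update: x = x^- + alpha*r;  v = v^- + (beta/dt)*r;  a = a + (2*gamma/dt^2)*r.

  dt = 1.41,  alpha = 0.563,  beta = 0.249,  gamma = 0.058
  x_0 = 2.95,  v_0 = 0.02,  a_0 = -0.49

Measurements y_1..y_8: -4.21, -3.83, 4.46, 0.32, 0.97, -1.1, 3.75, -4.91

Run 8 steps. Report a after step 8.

step 1: x_pred=2.4911  r=-6.7011  x^+=-1.2816  v^+=-1.8543  a^+=-0.8810
step 2: x_pred=-4.7719  r=0.9419  x^+=-4.2416  v^+=-2.9301  a^+=-0.8260
step 3: x_pred=-9.1942  r=13.6542  x^+=-1.5069  v^+=-1.6836  a^+=-0.0293
step 4: x_pred=-3.9099  r=4.2299  x^+=-1.5285  v^+=-0.9780  a^+=0.2175
step 5: x_pred=-2.6912  r=3.6612  x^+=-0.6300  v^+=-0.0248  a^+=0.4311
step 6: x_pred=-0.2364  r=-0.8636  x^+=-0.7226  v^+=0.4305  a^+=0.3807
step 7: x_pred=0.2629  r=3.4871  x^+=2.2261  v^+=1.5831  a^+=0.5842
step 8: x_pred=5.0390  r=-9.9490  x^+=-0.5623  v^+=0.6498  a^+=0.0037

a_post = 0.0037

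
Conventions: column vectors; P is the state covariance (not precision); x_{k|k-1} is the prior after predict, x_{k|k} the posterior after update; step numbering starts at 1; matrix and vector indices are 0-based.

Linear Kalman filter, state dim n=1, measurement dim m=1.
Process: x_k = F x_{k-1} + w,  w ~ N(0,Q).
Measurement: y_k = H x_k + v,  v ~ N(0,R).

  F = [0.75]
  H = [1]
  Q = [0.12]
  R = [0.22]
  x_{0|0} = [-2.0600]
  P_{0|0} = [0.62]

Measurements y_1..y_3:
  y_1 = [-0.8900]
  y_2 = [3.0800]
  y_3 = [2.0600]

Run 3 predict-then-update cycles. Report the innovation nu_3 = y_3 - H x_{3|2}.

innov = [1.2686]

step 1: x^-=[-1.5450]  P^-=[0.4688]  S=[0.6887]  K=[0.6806]  nu=[0.6550]  x^+=[-1.0992]  P^+=[0.1497]
step 2: x^-=[-0.8244]  P^-=[0.2042]  S=[0.4242]  K=[0.4814]  nu=[3.9044]  x^+=[1.0552]  P^+=[0.1059]
step 3: x^-=[0.7914]  P^-=[0.1796]  S=[0.3996]  K=[0.4494]  nu=[1.2686]  x^+=[1.3615]  P^+=[0.0989]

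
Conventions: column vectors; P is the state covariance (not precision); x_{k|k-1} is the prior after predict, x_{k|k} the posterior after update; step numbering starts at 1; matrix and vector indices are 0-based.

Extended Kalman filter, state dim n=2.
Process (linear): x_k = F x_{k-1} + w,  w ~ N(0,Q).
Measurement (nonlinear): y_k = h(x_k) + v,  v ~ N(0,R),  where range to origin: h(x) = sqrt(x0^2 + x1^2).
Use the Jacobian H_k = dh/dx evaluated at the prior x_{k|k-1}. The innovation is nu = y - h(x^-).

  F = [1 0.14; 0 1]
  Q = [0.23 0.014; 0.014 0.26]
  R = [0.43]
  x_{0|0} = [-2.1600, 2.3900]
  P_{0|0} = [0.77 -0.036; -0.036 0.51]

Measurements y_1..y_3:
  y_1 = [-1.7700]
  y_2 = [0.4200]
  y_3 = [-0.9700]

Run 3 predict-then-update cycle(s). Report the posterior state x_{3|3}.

step 1: x^-=[-1.8254, 2.3900]  P^-=[0.9999 0.0494; 0.0494 0.7700]  H_jac=[-0.6070 0.7947]  S=[1.2370]  K=[-0.4589; 0.4704]  nu=[-4.7774]  x^+=[0.3669, 0.1426]  P^+=[0.7394 0.3165; 0.3165 0.4962]
step 2: x^-=[0.3868, 0.1426]  P^-=[1.0678 0.3999; 0.3999 0.7562]  H_jac=[0.9383 0.3458]  S=[1.7200]  K=[0.6629; 0.3702]  nu=[0.0077]  x^+=[0.3920, 0.1454]  P^+=[0.3120 -0.0222; -0.0222 0.5205]
step 3: x^-=[0.4123, 0.1454]  P^-=[0.5459 0.0647; 0.0647 0.7805]  H_jac=[0.9431 0.3326]  S=[1.0425]  K=[0.5145; 0.3076]  nu=[-1.4072]  x^+=[-0.3117, -0.2874]  P^+=[0.2700 -0.1003; -0.1003 0.6819]

x_post = [-0.3117, -0.2874]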